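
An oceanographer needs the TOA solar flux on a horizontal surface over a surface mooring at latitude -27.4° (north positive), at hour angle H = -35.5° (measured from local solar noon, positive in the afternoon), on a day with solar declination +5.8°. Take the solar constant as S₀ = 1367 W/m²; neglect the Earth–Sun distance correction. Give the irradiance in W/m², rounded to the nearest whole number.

cos θ_z = sin φ sin δ + cos φ cos δ cos H = (-0.4602)(0.1011) + (0.8878)(0.9949)(0.8141) = 0.6725.
Top-of-atmosphere irradiance = S₀ cos θ_z = 1367 × 0.6725 = 919.31 W/m².

919 W/m²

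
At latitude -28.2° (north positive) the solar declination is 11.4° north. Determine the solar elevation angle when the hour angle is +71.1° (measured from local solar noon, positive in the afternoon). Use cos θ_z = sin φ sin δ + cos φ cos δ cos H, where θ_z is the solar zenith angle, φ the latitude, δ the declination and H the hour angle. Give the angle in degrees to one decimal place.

10.7°

With φ = -28.2°, δ = 11.4°, H = 71.10°: sin φ sin δ = -0.0934, cos φ cos δ cos H = 0.2798, so cos θ_z = 0.1864.
θ_z = arccos(0.1864) = 79.26°, so the elevation is 90° − 79.26° = 10.74°.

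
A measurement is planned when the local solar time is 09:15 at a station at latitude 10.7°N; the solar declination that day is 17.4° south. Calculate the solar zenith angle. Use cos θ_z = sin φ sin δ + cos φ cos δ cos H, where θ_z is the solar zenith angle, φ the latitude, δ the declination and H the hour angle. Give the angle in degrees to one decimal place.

Hour angle H = 15° × (9.25 − 12) = -41.25°.
With φ = 10.7°, δ = -17.4°, H = -41.25°: sin φ sin δ = -0.0555, cos φ cos δ cos H = 0.7050, so cos θ_z = 0.6495.
θ_z = arccos(0.6495) = 49.50°.

49.5°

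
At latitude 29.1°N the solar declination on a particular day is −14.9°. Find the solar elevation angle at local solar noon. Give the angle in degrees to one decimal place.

46.0°

At local solar noon the hour angle is zero, so the elevation is 90° − |φ − δ| = 90° − |29.1° − (-14.9°)| = 90° − 44.0° = 46.0°.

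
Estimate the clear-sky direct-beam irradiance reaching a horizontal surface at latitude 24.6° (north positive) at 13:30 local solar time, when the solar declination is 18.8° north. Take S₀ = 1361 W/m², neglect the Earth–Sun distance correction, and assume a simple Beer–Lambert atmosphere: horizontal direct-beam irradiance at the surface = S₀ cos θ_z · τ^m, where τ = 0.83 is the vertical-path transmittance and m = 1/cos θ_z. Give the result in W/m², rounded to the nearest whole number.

Hour angle H = 15° × (13.5 − 12) = 22.50°.
cos θ_z = sin φ sin δ + cos φ cos δ cos H = (0.4163)(0.3223) + (0.9092)(0.9466)(0.9239) = 0.9293.
Air mass m = 1/cos θ_z = 1/0.9293 = 1.076; τ^m = 0.83^1.076 = 0.8183.
Surface direct beam = 1361 × 0.9293 × 0.8183 = 1034.97 W/m².

1035 W/m²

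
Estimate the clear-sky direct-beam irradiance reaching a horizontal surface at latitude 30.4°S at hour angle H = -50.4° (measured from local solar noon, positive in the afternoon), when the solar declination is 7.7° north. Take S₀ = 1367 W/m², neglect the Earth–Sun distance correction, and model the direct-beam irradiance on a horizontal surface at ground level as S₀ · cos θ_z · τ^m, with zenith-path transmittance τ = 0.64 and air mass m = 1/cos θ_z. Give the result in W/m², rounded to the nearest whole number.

256 W/m²

With φ = -30.4°, δ = 7.7°, H = -50.40°: sin φ sin δ = -0.0678, cos φ cos δ cos H = 0.5448, so cos θ_z = 0.4770.
Air mass m = 1/cos θ_z = 1/0.4770 = 2.096; τ^m = 0.64^2.096 = 0.3924.
Surface direct beam = 1367 × 0.4770 × 0.3924 = 255.87 W/m².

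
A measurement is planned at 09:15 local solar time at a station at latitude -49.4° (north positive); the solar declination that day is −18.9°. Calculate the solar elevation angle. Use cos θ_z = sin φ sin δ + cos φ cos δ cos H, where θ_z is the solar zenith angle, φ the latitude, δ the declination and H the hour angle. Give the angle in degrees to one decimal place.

45.1°

Hour angle H = 15° × (9.25 − 12) = -41.25°.
cos θ_z = sin(-49.4°) sin(-18.9°) + cos(-49.4°) cos(-18.9°) cos(-41.25°) = 0.2459 + 0.4629 = 0.7088.
θ_z = arccos(0.7088) = 44.86°, so the elevation is 90° − 44.86° = 45.14°.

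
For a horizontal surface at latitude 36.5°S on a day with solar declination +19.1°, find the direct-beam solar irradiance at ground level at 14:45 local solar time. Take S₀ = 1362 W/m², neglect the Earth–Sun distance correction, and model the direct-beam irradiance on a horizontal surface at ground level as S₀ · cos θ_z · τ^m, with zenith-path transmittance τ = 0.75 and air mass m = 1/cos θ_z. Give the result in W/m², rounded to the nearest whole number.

239 W/m²

Hour angle H = 15° × (14.75 − 12) = 41.25°.
cos θ_z = sin(-36.5°) sin(19.1°) + cos(-36.5°) cos(19.1°) cos(41.25°) = -0.1946 + 0.5711 = 0.3765.
Air mass m = 1/cos θ_z = 1/0.3765 = 2.656; τ^m = 0.75^2.656 = 0.4658.
Surface direct beam = 1362 × 0.3765 × 0.4658 = 238.86 W/m².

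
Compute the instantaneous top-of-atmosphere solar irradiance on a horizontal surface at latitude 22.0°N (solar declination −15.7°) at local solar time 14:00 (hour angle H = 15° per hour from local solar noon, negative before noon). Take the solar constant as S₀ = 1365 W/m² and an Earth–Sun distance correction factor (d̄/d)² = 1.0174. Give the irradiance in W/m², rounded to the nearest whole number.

Hour angle H = 15° × (14 − 12) = 30.00°.
With φ = 22.0°, δ = -15.7°, H = 30.00°: sin φ sin δ = -0.1014, cos φ cos δ cos H = 0.7730, so cos θ_z = 0.6716.
Top-of-atmosphere irradiance = S₀ (d̄/d)² cos θ_z = 1365 × 1.0174 × 0.6716 = 932.69 W/m².

933 W/m²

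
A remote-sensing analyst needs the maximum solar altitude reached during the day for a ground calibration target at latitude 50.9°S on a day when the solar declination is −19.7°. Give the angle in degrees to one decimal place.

58.8°

At local solar noon the hour angle is zero, so the elevation is 90° − |φ − δ| = 90° − |-50.9° − (-19.7°)| = 90° − 31.2° = 58.8°.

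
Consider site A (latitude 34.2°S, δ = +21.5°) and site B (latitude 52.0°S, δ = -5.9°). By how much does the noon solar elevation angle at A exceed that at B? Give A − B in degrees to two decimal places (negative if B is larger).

A: 90° − |-34.2 − (21.5)| = 34.30°.
B: 90° − |-52.0 − (-5.9)| = 43.90°.
A − B = 34.30 − 43.90 = -9.60°.

-9.60°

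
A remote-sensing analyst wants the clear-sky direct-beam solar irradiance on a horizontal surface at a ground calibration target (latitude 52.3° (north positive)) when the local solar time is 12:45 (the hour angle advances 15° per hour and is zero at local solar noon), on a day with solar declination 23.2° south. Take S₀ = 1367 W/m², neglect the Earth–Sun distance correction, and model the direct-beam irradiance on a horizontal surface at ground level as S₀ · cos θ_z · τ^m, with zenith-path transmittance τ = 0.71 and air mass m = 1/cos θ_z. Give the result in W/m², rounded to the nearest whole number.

78 W/m²

Hour angle H = 15° × (12.75 − 12) = 11.25°.
With φ = 52.3°, δ = -23.2°, H = 11.25°: sin φ sin δ = -0.3117, cos φ cos δ cos H = 0.5513, so cos θ_z = 0.2396.
Air mass m = 1/cos θ_z = 1/0.2396 = 4.174; τ^m = 0.71^4.174 = 0.2394.
Surface direct beam = 1367 × 0.2396 × 0.2394 = 78.41 W/m².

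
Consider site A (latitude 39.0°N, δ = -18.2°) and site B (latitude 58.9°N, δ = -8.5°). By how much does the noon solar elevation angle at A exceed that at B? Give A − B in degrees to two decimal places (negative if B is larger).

+10.20°

A: 90° − |39.0 − (-18.2)| = 32.80°.
B: 90° − |58.9 − (-8.5)| = 22.60°.
A − B = 32.80 − 22.60 = 10.20°.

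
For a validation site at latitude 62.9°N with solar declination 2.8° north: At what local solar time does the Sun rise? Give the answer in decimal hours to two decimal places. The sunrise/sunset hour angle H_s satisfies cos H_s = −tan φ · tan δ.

The sunset hour angle satisfies cos H_s = −tan φ tan δ = -0.0956, giving H_s = 95.49°.
Sunrise is at 12 − H_s/15 = 12 − 6.366 = 5.634 h local solar time.

5.63 h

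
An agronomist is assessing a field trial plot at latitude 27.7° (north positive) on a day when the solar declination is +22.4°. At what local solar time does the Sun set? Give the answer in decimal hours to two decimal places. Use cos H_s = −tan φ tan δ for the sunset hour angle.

18.83 h

−tan φ tan δ = −(0.5250)(0.4122) = -0.2164; H_s = arccos(-0.2164) = 102.50°.
Sunset is at 12 + H_s/15 = 12 + 6.833 = 18.833 h local solar time.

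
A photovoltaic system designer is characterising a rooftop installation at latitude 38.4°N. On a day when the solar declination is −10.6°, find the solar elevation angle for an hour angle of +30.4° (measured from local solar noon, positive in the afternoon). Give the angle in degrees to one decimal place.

cos θ_z = sin φ sin δ + cos φ cos δ cos H = (0.6211)(-0.1840) + (0.7837)(0.9829)(0.8625) = 0.5501.
θ_z = arccos(0.5501) = 56.63°, so the elevation is 90° − 56.63° = 33.37°.

33.4°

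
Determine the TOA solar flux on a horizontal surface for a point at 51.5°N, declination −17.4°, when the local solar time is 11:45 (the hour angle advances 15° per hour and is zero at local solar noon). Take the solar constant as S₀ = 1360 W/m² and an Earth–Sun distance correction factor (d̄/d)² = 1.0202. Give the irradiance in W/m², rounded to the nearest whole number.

498 W/m²

Hour angle H = 15° × (11.75 − 12) = -3.75°.
cos θ_z = sin φ sin δ + cos φ cos δ cos H = (0.7826)(-0.2990) + (0.6225)(0.9542)(0.9979) = 0.3587.
Top-of-atmosphere irradiance = S₀ (d̄/d)² cos θ_z = 1360 × 1.0202 × 0.3587 = 497.69 W/m².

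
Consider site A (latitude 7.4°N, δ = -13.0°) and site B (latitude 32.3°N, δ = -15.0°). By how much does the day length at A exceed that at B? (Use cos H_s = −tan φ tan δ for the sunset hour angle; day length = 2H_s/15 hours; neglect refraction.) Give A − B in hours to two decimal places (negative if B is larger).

A: H_s = arccos(−tan 7.4° · tan -13.0°) = 88.28°, so 2H_s/15 = 11.7707 h.
B: H_s = arccos(−tan 32.3° · tan -15.0°) = 80.25°, so 2H_s/15 = 10.7000 h.
A − B = 11.7707 − 10.7000 = 1.0707 h.

+1.07 h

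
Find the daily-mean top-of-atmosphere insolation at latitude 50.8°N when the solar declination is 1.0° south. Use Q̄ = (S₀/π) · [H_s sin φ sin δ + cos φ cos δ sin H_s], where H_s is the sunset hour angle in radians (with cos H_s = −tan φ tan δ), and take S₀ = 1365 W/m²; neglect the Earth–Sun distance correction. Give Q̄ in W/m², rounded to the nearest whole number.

265 W/m²

The sunset hour angle satisfies cos H_s = −tan φ tan δ = 0.0214, giving H_s = 88.77°. In radians, H_s = 1.5493.
H_s sin φ sin δ = 1.5493 × 0.7749 × -0.0175 = -0.0210.
cos φ cos δ sin H_s = 0.6320 × 0.9998 × 0.9998 = 0.6317.
Q̄ = (1365/π) × (-0.0210 + 0.6317) = 434.49 × 0.6107 = 265.34 W/m².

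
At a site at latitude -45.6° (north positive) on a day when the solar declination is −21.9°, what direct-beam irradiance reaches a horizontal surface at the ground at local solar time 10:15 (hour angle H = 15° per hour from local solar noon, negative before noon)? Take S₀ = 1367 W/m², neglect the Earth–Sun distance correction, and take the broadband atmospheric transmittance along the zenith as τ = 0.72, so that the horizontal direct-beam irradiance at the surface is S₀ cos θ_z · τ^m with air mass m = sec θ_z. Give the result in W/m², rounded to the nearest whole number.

Hour angle H = 15° × (10.25 − 12) = -26.25°.
cos θ_z = sin φ sin δ + cos φ cos δ cos H = (-0.7145)(-0.3730) + (0.6997)(0.9278)(0.8969) = 0.8488.
Air mass m = 1/cos θ_z = 1/0.8488 = 1.178; τ^m = 0.72^1.178 = 0.6791.
Surface direct beam = 1367 × 0.8488 × 0.6791 = 787.97 W/m².

788 W/m²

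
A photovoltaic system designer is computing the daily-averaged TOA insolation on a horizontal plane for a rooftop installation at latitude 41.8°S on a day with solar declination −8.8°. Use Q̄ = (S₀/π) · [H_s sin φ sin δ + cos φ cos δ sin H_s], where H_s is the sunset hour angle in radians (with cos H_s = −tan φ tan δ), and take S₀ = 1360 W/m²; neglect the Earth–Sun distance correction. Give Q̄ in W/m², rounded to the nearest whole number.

−tan φ tan δ = −(-0.8941)(-0.1548) = -0.1384; H_s = arccos(-0.1384) = 97.96°. In radians, H_s = 1.7097.
H_s sin φ sin δ = 1.7097 × -0.6665 × -0.1530 = 0.1743.
cos φ cos δ sin H_s = 0.7455 × 0.9882 × 0.9904 = 0.7296.
Q̄ = (1360/π) × (0.1743 + 0.7296) = 432.90 × 0.9039 = 391.30 W/m².

391 W/m²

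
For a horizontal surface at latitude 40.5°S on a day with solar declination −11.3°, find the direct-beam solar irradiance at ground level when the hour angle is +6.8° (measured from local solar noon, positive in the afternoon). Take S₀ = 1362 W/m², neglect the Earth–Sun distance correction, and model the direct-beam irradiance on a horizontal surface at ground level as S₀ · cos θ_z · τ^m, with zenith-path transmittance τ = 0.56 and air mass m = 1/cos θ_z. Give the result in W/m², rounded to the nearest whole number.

606 W/m²

cos θ_z = sin(-40.5°) sin(-11.3°) + cos(-40.5°) cos(-11.3°) cos(6.80°) = 0.1273 + 0.7404 = 0.8677.
Air mass m = 1/cos θ_z = 1/0.8677 = 1.152; τ^m = 0.56^1.152 = 0.5128.
Surface direct beam = 1362 × 0.8677 × 0.5128 = 606.03 W/m².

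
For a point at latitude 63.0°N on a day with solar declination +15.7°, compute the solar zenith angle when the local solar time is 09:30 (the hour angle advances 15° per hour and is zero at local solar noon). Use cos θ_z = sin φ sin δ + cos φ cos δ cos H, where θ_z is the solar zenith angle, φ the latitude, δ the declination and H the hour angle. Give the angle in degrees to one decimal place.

Hour angle H = 15° × (9.5 − 12) = -37.50°.
cos θ_z = sin φ sin δ + cos φ cos δ cos H = (0.8910)(0.2706) + (0.4540)(0.9627)(0.7934) = 0.5879.
θ_z = arccos(0.5879) = 53.99°.

54.0°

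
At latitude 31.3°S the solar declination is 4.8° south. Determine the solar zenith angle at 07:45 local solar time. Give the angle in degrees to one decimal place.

Hour angle H = 15° × (7.75 − 12) = -63.75°.
cos θ_z = sin φ sin δ + cos φ cos δ cos H = (-0.5195)(-0.0837) + (0.8545)(0.9965)(0.4423) = 0.4201.
θ_z = arccos(0.4201) = 65.16°.

65.2°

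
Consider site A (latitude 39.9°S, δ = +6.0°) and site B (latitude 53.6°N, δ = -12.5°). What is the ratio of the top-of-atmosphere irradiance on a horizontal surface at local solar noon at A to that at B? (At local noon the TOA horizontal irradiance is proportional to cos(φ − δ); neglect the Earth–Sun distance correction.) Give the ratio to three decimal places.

1.718

A: cos θ_z = cos(-39.9° − (6.0°)) = 0.6959.
B: cos θ_z = cos(53.6° − (-12.5°)) = 0.4051.
Ratio A/B = 0.6959 / 0.4051 = 1.7178.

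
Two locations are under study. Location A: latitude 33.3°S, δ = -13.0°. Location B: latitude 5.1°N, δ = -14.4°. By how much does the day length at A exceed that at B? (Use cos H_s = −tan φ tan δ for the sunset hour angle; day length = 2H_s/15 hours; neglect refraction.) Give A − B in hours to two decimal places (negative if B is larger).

+1.34 h

A: H_s = arccos(−tan -33.3° · tan -13.0°) = 98.72°, so 2H_s/15 = 13.1627 h.
B: H_s = arccos(−tan 5.1° · tan -14.4°) = 88.69°, so 2H_s/15 = 11.8253 h.
A − B = 13.1627 − 11.8253 = 1.3374 h.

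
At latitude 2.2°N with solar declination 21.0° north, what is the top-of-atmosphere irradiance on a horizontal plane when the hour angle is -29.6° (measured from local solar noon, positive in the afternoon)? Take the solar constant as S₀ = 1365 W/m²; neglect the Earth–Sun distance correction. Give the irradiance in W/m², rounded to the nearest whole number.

1126 W/m²

cos θ_z = sin(2.2°) sin(21.0°) + cos(2.2°) cos(21.0°) cos(-29.60°) = 0.0138 + 0.8111 = 0.8249.
Top-of-atmosphere irradiance = S₀ cos θ_z = 1365 × 0.8249 = 1125.99 W/m².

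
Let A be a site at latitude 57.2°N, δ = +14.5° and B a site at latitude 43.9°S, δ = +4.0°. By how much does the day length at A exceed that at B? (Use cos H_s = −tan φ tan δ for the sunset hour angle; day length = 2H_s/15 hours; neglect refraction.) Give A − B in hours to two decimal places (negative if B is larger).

+3.67 h

A: H_s = arccos(−tan 57.2° · tan 14.5°) = 113.66°, so 2H_s/15 = 15.1547 h.
B: H_s = arccos(−tan -43.9° · tan 4.0°) = 86.14°, so 2H_s/15 = 11.4853 h.
A − B = 15.1547 − 11.4853 = 3.6694 h.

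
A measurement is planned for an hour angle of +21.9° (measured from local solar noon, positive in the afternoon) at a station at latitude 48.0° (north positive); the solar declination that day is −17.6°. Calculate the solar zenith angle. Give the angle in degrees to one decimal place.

With φ = 48.0°, δ = -17.6°, H = 21.90°: sin φ sin δ = -0.2247, cos φ cos δ cos H = 0.5918, so cos θ_z = 0.3671.
θ_z = arccos(0.3671) = 68.46°.

68.5°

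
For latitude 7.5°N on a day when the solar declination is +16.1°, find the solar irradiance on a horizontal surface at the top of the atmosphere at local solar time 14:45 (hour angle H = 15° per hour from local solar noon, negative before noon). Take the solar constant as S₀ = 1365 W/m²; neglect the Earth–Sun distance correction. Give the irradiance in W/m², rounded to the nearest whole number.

1027 W/m²

Hour angle H = 15° × (14.75 − 12) = 41.25°.
With φ = 7.5°, δ = 16.1°, H = 41.25°: sin φ sin δ = 0.0362, cos φ cos δ cos H = 0.7162, so cos θ_z = 0.7524.
Top-of-atmosphere irradiance = S₀ cos θ_z = 1365 × 0.7524 = 1027.03 W/m².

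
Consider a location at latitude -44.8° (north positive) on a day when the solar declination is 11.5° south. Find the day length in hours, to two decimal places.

cos H_s = −tan(-44.8°) · tan(-11.5°) = -0.2020, so H_s = arccos(-0.2020) = 101.65°.
Day length = 2 H_s / 15° h⁻¹ = 203.30° / 15 = 13.553 h.

13.55 hours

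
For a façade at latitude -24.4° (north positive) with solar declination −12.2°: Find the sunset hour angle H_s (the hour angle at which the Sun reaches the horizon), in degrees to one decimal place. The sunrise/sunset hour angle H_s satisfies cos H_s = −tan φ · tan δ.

The sunset hour angle satisfies cos H_s = −tan φ tan δ = -0.0981, giving H_s = 95.63°.

95.6°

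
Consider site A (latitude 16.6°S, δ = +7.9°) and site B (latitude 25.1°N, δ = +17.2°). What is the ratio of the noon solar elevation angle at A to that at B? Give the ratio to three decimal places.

A: 90° − |-16.6 − (7.9)| = 65.50°.
B: 90° − |25.1 − (17.2)| = 82.10°.
Ratio A/B = 65.5000 / 82.1000 = 0.7978.

0.798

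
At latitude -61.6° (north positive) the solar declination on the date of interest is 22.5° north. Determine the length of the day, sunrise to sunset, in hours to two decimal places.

5.33 hours

−tan φ tan δ = −(-1.8495)(0.4142) = 0.7661; H_s = arccos(0.7661) = 40.00°.
Day length = 2 H_s / 15° h⁻¹ = 80.00° / 15 = 5.333 h.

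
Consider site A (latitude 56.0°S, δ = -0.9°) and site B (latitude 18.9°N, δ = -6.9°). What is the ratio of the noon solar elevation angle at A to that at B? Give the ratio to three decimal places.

A: 90° − |-56.0 − (-0.9)| = 34.90°.
B: 90° − |18.9 − (-6.9)| = 64.20°.
Ratio A/B = 34.9000 / 64.2000 = 0.5436.

0.544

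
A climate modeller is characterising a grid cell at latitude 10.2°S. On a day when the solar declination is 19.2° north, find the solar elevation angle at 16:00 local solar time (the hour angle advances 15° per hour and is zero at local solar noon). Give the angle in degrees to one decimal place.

24.0°

Hour angle H = 15° × (16 − 12) = 60.00°.
cos θ_z = sin(-10.2°) sin(19.2°) + cos(-10.2°) cos(19.2°) cos(60.00°) = -0.0582 + 0.4647 = 0.4065.
θ_z = arccos(0.4065) = 66.01°, so the elevation is 90° − 66.01° = 23.99°.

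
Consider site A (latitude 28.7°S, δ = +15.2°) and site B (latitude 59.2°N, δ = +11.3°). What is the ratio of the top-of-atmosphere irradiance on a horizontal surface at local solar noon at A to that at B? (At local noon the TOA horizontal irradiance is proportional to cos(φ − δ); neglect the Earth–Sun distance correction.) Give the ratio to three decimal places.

1.075

A: cos θ_z = cos(-28.7° − (15.2°)) = 0.7206.
B: cos θ_z = cos(59.2° − (11.3°)) = 0.6704.
Ratio A/B = 0.7206 / 0.6704 = 1.0749.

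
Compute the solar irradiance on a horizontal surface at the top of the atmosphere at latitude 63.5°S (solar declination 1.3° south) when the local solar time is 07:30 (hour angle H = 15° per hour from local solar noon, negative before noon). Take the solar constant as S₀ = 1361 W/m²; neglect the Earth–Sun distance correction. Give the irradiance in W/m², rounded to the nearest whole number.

260 W/m²

Hour angle H = 15° × (7.5 − 12) = -67.50°.
cos θ_z = sin φ sin δ + cos φ cos δ cos H = (-0.8949)(-0.0227) + (0.4462)(0.9997)(0.3827) = 0.1910.
Top-of-atmosphere irradiance = S₀ cos θ_z = 1361 × 0.1910 = 259.95 W/m².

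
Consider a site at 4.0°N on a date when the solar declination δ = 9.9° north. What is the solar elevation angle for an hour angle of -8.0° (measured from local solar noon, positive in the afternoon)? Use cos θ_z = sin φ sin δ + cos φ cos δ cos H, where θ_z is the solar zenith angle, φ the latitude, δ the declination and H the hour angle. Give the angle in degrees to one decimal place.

80.1°

cos θ_z = sin(4.0°) sin(9.9°) + cos(4.0°) cos(9.9°) cos(-8.00°) = 0.0120 + 0.9731 = 0.9851.
θ_z = arccos(0.9851) = 9.90°, so the elevation is 90° − 9.90° = 80.10°.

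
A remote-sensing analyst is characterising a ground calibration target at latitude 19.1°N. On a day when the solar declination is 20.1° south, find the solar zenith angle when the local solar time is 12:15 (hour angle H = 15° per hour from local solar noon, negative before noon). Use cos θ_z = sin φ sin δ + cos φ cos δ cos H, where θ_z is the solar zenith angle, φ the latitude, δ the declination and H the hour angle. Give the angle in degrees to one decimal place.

39.4°

Hour angle H = 15° × (12.25 − 12) = 3.75°.
cos θ_z = sin(19.1°) sin(-20.1°) + cos(19.1°) cos(-20.1°) cos(3.75°) = -0.1125 + 0.8855 = 0.7730.
θ_z = arccos(0.7730) = 39.38°.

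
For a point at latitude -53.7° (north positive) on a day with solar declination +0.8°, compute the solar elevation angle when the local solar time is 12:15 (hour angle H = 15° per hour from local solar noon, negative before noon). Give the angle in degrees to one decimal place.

35.4°

Hour angle H = 15° × (12.25 − 12) = 3.75°.
cos θ_z = sin(-53.7°) sin(0.8°) + cos(-53.7°) cos(0.8°) cos(3.75°) = -0.0113 + 0.5907 = 0.5794.
θ_z = arccos(0.5794) = 54.59°, so the elevation is 90° − 54.59° = 35.41°.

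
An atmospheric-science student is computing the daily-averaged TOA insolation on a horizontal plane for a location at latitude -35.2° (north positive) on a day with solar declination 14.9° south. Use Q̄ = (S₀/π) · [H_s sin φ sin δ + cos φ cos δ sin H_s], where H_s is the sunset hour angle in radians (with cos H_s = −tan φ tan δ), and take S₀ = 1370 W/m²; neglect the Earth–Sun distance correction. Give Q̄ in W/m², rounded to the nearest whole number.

452 W/m²

cos H_s = −tan(-35.2°) · tan(-14.9°) = -0.1877, so H_s = arccos(-0.1877) = 100.82°. In radians, H_s = 1.7596.
H_s sin φ sin δ = 1.7596 × -0.5764 × -0.2571 = 0.2608.
cos φ cos δ sin H_s = 0.8171 × 0.9664 × 0.9822 = 0.7756.
Q̄ = (1370/π) × (0.2608 + 0.7756) = 436.08 × 1.0364 = 451.95 W/m².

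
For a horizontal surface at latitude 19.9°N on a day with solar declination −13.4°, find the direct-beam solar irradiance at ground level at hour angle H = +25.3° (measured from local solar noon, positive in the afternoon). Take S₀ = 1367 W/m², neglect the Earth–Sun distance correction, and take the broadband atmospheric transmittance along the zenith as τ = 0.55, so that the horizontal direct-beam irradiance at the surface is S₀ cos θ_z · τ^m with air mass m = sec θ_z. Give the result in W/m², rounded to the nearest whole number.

460 W/m²

cos θ_z = sin φ sin δ + cos φ cos δ cos H = (0.3404)(-0.2317) + (0.9403)(0.9728)(0.9041) = 0.7481.
Air mass m = 1/cos θ_z = 1/0.7481 = 1.337; τ^m = 0.55^1.337 = 0.4496.
Surface direct beam = 1367 × 0.7481 × 0.4496 = 459.78 W/m².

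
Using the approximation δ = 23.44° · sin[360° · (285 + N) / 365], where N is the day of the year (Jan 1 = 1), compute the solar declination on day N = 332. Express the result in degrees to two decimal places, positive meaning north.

360 × (285 + 332) / 365 = 608.548°; sin(608.548°) = -0.9307.
δ = 23.44 × -0.9307 = -21.816° ≈ -21.82°.

-21.82°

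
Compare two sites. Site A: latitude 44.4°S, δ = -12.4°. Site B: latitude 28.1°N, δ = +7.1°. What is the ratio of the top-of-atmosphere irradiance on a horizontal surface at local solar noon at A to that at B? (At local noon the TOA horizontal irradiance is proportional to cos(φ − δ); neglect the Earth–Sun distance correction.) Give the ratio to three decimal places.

A: cos θ_z = cos(-44.4° − (-12.4°)) = 0.8480.
B: cos θ_z = cos(28.1° − (7.1°)) = 0.9336.
Ratio A/B = 0.8480 / 0.9336 = 0.9083.

0.908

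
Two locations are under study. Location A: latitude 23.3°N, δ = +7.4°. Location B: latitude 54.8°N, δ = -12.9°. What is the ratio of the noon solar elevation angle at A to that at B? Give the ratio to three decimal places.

A: 90° − |23.3 − (7.4)| = 74.10°.
B: 90° − |54.8 − (-12.9)| = 22.30°.
Ratio A/B = 74.1000 / 22.3000 = 3.3229.

3.323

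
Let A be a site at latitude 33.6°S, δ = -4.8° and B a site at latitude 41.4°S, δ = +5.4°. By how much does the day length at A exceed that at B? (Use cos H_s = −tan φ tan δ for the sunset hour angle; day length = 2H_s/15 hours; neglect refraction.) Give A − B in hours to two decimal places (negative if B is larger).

+1.06 h

A: H_s = arccos(−tan -33.6° · tan -4.8°) = 93.20°, so 2H_s/15 = 12.4267 h.
B: H_s = arccos(−tan -41.4° · tan 5.4°) = 85.22°, so 2H_s/15 = 11.3627 h.
A − B = 12.4267 − 11.3627 = 1.0640 h.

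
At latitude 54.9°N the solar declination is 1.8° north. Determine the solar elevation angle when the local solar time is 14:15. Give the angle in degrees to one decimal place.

30.2°

Hour angle H = 15° × (14.25 − 12) = 33.75°.
With φ = 54.9°, δ = 1.8°, H = 33.75°: sin φ sin δ = 0.0257, cos φ cos δ cos H = 0.4779, so cos θ_z = 0.5036.
θ_z = arccos(0.5036) = 59.76°, so the elevation is 90° − 59.76° = 30.24°.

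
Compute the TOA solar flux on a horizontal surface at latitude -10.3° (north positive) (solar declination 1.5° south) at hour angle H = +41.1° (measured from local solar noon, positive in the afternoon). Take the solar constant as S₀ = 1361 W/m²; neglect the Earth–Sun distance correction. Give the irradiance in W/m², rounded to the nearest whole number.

cos θ_z = sin φ sin δ + cos φ cos δ cos H = (-0.1788)(-0.0262) + (0.9839)(0.9997)(0.7536) = 0.7459.
Top-of-atmosphere irradiance = S₀ cos θ_z = 1361 × 0.7459 = 1015.17 W/m².

1015 W/m²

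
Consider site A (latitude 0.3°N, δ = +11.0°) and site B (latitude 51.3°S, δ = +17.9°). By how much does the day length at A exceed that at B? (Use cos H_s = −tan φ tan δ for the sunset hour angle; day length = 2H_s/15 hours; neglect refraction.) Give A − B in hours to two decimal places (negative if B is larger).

+3.18 h

A: H_s = arccos(−tan 0.3° · tan 11.0°) = 90.06°, so 2H_s/15 = 12.0080 h.
B: H_s = arccos(−tan -51.3° · tan 17.9°) = 66.22°, so 2H_s/15 = 8.8293 h.
A − B = 12.0080 − 8.8293 = 3.1787 h.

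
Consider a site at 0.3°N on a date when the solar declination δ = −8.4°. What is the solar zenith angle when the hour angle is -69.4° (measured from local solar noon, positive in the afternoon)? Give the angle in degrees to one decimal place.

69.7°

With φ = 0.3°, δ = -8.4°, H = -69.40°: sin φ sin δ = -0.0008, cos φ cos δ cos H = 0.3481, so cos θ_z = 0.3473.
θ_z = arccos(0.3473) = 69.68°.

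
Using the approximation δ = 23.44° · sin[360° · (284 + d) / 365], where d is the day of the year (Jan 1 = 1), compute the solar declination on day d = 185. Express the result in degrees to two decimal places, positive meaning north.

+22.88°

360 × (284 + 185) / 365 = 462.575°; sin(462.575°) = 0.9760.
δ = 23.44 × 0.9760 = 22.877° ≈ +22.88°.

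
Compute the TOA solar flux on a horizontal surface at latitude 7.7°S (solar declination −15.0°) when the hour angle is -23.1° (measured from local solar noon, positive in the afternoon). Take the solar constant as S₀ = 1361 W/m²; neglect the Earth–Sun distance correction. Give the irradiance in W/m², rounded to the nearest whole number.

1246 W/m²

cos θ_z = sin(-7.7°) sin(-15.0°) + cos(-7.7°) cos(-15.0°) cos(-23.10°) = 0.0347 + 0.8805 = 0.9152.
Top-of-atmosphere irradiance = S₀ cos θ_z = 1361 × 0.9152 = 1245.59 W/m².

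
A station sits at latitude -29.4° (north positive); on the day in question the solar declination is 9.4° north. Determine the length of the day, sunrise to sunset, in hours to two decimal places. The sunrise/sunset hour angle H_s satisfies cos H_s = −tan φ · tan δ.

The sunset hour angle satisfies cos H_s = −tan φ tan δ = 0.0933, giving H_s = 84.65°.
Day length = 2 H_s / 15° h⁻¹ = 169.30° / 15 = 11.287 h.

11.29 hours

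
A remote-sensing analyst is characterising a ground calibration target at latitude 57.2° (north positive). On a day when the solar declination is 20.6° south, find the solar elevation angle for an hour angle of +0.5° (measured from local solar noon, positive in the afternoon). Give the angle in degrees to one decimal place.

12.2°

cos θ_z = sin φ sin δ + cos φ cos δ cos H = (0.8406)(-0.3518) + (0.5417)(0.9361)(1.0000) = 0.2114.
θ_z = arccos(0.2114) = 77.80°, so the elevation is 90° − 77.80° = 12.20°.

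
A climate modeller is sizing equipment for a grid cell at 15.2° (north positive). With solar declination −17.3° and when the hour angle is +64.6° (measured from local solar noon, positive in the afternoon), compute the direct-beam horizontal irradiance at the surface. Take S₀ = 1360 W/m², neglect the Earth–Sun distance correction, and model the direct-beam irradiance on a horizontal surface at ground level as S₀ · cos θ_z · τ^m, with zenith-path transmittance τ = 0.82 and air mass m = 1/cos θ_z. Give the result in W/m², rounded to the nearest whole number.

With φ = 15.2°, δ = -17.3°, H = 64.60°: sin φ sin δ = -0.0780, cos φ cos δ cos H = 0.3952, so cos θ_z = 0.3172.
Air mass m = 1/cos θ_z = 1/0.3172 = 3.153; τ^m = 0.82^3.153 = 0.5349.
Surface direct beam = 1360 × 0.3172 × 0.5349 = 230.75 W/m².

231 W/m²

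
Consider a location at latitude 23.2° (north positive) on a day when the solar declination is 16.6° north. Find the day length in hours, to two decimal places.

The sunset hour angle satisfies cos H_s = −tan φ tan δ = -0.1278, giving H_s = 97.34°.
Day length = 2 H_s / 15° h⁻¹ = 194.68° / 15 = 12.979 h.

12.98 hours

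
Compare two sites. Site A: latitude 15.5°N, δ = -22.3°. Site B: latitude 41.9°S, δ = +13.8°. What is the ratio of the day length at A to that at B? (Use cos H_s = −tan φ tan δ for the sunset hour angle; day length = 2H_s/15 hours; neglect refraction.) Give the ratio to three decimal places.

1.080

A: H_s = arccos(−tan 15.5° · tan -22.3°) = 83.47°, so 2H_s/15 = 11.1293 h.
B: H_s = arccos(−tan -41.9° · tan 13.8°) = 77.27°, so 2H_s/15 = 10.3027 h.
Ratio A/B = 11.1293 / 10.3027 = 1.0802.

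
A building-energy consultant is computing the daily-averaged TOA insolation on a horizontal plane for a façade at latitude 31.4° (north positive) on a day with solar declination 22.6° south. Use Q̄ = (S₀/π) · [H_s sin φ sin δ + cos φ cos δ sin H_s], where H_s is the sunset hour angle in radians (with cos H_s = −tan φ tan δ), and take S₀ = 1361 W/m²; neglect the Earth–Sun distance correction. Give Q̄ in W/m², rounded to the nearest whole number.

The sunset hour angle satisfies cos H_s = −tan φ tan δ = 0.2541, giving H_s = 75.28°. In radians, H_s = 1.3139.
H_s sin φ sin δ = 1.3139 × 0.5210 × -0.3843 = -0.2631.
cos φ cos δ sin H_s = 0.8536 × 0.9232 × 0.9672 = 0.7622.
Q̄ = (1361/π) × (-0.2631 + 0.7622) = 433.22 × 0.4991 = 216.22 W/m².

216 W/m²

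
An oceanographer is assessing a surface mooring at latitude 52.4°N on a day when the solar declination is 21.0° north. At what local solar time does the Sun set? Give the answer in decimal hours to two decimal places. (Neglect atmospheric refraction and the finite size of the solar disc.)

19.99 h

The sunset hour angle satisfies cos H_s = −tan φ tan δ = -0.4985, giving H_s = 119.90°.
Sunset is at 12 + H_s/15 = 12 + 7.993 = 19.993 h local solar time.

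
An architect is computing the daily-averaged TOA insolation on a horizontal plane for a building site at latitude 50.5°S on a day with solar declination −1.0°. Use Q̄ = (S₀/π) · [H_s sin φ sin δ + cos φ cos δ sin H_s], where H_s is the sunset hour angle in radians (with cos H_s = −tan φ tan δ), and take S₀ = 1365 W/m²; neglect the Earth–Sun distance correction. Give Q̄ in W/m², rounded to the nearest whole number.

−tan φ tan δ = −(-1.2131)(-0.0175) = -0.0212; H_s = arccos(-0.0212) = 91.21°. In radians, H_s = 1.5919.
H_s sin φ sin δ = 1.5919 × -0.7716 × -0.0175 = 0.0215.
cos φ cos δ sin H_s = 0.6361 × 0.9998 × 0.9998 = 0.6358.
Q̄ = (1365/π) × (0.0215 + 0.6358) = 434.49 × 0.6573 = 285.59 W/m².

286 W/m²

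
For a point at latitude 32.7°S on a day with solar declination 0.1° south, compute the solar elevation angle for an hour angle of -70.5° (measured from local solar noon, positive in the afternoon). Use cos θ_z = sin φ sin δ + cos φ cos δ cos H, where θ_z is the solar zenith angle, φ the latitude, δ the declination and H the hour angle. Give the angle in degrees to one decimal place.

16.4°

cos θ_z = sin(-32.7°) sin(-0.1°) + cos(-32.7°) cos(-0.1°) cos(-70.50°) = 0.0009 + 0.2809 = 0.2818.
θ_z = arccos(0.2818) = 73.63°, so the elevation is 90° − 73.63° = 16.37°.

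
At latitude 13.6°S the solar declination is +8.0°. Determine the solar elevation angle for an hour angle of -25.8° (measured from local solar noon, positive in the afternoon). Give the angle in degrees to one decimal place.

With φ = -13.6°, δ = 8.0°, H = -25.80°: sin φ sin δ = -0.0327, cos φ cos δ cos H = 0.8666, so cos θ_z = 0.8339.
θ_z = arccos(0.8339) = 33.50°, so the elevation is 90° − 33.50° = 56.50°.

56.5°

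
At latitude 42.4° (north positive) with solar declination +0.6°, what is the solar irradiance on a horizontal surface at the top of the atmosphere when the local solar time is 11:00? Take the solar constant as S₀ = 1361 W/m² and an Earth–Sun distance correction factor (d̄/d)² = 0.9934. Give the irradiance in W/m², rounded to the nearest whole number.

974 W/m²

Hour angle H = 15° × (11 − 12) = -15.00°.
With φ = 42.4°, δ = 0.6°, H = -15.00°: sin φ sin δ = 0.0071, cos φ cos δ cos H = 0.7133, so cos θ_z = 0.7204.
Top-of-atmosphere irradiance = S₀ (d̄/d)² cos θ_z = 1361 × 0.9934 × 0.7204 = 973.99 W/m².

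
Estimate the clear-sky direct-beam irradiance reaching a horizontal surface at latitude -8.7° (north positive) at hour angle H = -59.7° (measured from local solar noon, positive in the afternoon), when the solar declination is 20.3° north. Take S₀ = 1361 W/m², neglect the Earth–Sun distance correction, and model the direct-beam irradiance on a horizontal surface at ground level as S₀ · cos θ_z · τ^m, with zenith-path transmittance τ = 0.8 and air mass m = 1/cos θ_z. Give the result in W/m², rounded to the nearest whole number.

cos θ_z = sin(-8.7°) sin(20.3°) + cos(-8.7°) cos(20.3°) cos(-59.70°) = -0.0525 + 0.4677 = 0.4152.
Air mass m = 1/cos θ_z = 1/0.4152 = 2.408; τ^m = 0.8^2.408 = 0.5843.
Surface direct beam = 1361 × 0.4152 × 0.5843 = 330.18 W/m².

330 W/m²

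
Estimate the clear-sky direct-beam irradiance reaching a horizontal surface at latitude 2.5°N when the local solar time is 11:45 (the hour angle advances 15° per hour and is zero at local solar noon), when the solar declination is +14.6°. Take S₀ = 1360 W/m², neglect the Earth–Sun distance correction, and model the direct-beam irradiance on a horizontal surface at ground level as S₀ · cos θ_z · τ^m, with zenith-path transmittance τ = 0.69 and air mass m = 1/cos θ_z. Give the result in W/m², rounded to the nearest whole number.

Hour angle H = 15° × (11.75 − 12) = -3.75°.
With φ = 2.5°, δ = 14.6°, H = -3.75°: sin φ sin δ = 0.0110, cos φ cos δ cos H = 0.9647, so cos θ_z = 0.9757.
Air mass m = 1/cos θ_z = 1/0.9757 = 1.025; τ^m = 0.69^1.025 = 0.6836.
Surface direct beam = 1360 × 0.9757 × 0.6836 = 907.10 W/m².

907 W/m²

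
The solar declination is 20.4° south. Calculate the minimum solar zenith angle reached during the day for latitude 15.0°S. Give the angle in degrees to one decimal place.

5.4°

At local solar noon the hour angle is zero, so the zenith angle is |φ − δ| = |-15.0° − (-20.4°)| = 5.4°.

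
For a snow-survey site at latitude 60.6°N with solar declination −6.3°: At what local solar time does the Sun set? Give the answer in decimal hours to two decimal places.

−tan φ tan δ = −(1.7747)(-0.1104) = 0.1959; H_s = arccos(0.1959) = 78.70°.
Sunset is at 12 + H_s/15 = 12 + 5.247 = 17.247 h local solar time.

17.25 h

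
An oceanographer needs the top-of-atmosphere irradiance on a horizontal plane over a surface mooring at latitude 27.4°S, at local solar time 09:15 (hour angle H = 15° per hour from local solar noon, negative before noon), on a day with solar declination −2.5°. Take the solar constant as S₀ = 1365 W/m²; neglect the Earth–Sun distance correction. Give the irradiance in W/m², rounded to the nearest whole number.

Hour angle H = 15° × (9.25 − 12) = -41.25°.
cos θ_z = sin(-27.4°) sin(-2.5°) + cos(-27.4°) cos(-2.5°) cos(-41.25°) = 0.0201 + 0.6669 = 0.6870.
Top-of-atmosphere irradiance = S₀ cos θ_z = 1365 × 0.6870 = 937.76 W/m².

938 W/m²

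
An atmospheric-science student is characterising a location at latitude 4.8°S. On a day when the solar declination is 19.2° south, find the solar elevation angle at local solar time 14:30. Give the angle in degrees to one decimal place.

50.7°

Hour angle H = 15° × (14.5 − 12) = 37.50°.
cos θ_z = sin φ sin δ + cos φ cos δ cos H = (-0.0837)(-0.3289) + (0.9965)(0.9444)(0.7934) = 0.7742.
θ_z = arccos(0.7742) = 39.27°, so the elevation is 90° − 39.27° = 50.73°.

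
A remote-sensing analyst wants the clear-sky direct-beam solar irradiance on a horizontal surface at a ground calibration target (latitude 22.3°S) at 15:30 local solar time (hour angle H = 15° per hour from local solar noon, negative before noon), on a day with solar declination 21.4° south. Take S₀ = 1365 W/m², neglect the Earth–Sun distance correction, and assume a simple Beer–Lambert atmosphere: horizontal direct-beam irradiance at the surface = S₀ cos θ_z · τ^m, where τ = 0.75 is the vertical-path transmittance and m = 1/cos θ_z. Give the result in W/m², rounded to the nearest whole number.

Hour angle H = 15° × (15.5 − 12) = 52.50°.
With φ = -22.3°, δ = -21.4°, H = 52.50°: sin φ sin δ = 0.1385, cos φ cos δ cos H = 0.5244, so cos θ_z = 0.6629.
Air mass m = 1/cos θ_z = 1/0.6629 = 1.509; τ^m = 0.75^1.509 = 0.6478.
Surface direct beam = 1365 × 0.6629 × 0.6478 = 586.17 W/m².

586 W/m²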